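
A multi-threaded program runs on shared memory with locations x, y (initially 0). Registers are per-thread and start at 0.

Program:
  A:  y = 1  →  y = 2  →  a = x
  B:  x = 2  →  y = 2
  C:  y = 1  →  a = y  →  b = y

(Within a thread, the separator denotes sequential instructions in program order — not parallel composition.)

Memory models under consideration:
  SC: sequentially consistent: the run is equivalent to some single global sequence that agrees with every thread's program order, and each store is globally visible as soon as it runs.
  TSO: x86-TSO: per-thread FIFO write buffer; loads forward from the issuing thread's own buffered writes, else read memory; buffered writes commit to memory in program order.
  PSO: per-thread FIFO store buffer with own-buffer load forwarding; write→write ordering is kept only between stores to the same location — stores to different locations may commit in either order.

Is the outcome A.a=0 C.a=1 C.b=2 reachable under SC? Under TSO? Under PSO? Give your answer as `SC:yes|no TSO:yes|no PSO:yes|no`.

outcome vector order: (A.a,C.a,C.b)
under SC → 011, 012, 022, 211, 212, 221, 222
under TSO → 011, 012, 021, 022, 211, 212, 221, 222
under PSO → 011, 012, 021, 022, 211, 212, 221, 222
target 012 ∈ {SC,TSO,PSO}

SC:yes TSO:yes PSO:yes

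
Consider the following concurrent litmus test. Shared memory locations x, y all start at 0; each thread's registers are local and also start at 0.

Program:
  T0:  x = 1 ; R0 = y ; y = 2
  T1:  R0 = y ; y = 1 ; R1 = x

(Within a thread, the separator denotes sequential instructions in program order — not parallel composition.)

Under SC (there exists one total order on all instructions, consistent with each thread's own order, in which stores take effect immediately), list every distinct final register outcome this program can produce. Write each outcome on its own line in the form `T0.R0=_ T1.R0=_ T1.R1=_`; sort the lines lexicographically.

outcome vector order: (T0.R0,T1.R0,T1.R1)
|SC outcomes| = 4

T0.R0=0 T1.R0=0 T1.R1=1
T0.R0=0 T1.R0=2 T1.R1=1
T0.R0=1 T1.R0=0 T1.R1=0
T0.R0=1 T1.R0=0 T1.R1=1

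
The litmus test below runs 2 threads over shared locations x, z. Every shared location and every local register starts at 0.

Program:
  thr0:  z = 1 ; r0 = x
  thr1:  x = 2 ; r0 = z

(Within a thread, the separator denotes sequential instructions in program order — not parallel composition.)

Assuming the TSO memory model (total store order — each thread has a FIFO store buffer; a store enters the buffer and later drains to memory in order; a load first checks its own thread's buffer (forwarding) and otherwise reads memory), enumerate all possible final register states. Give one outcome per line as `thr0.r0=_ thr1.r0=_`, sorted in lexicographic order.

thr0.r0=0 thr1.r0=0
thr0.r0=0 thr1.r0=1
thr0.r0=2 thr1.r0=0
thr0.r0=2 thr1.r0=1

outcome vector order: (thr0.r0,thr1.r0)
|TSO outcomes| = 4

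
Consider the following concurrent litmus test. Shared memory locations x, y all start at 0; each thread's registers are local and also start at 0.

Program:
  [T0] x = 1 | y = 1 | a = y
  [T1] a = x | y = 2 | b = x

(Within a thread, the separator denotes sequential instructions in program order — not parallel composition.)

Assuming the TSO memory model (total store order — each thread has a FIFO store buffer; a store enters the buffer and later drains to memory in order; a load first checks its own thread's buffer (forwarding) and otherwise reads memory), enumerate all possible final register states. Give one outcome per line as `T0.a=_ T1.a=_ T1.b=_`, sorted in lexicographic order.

outcome vector order: (T0.a,T1.a,T1.b)
|TSO outcomes| = 6

T0.a=1 T1.a=0 T1.b=0
T0.a=1 T1.a=0 T1.b=1
T0.a=1 T1.a=1 T1.b=1
T0.a=2 T1.a=0 T1.b=0
T0.a=2 T1.a=0 T1.b=1
T0.a=2 T1.a=1 T1.b=1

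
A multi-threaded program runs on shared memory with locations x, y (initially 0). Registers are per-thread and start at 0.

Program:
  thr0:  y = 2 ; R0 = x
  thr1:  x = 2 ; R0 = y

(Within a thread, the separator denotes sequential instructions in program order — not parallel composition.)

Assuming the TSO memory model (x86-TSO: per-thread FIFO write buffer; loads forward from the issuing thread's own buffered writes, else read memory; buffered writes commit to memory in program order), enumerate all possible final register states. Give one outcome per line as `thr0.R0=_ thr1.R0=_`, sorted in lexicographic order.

outcome vector order: (thr0.R0,thr1.R0)
|TSO outcomes| = 4

thr0.R0=0 thr1.R0=0
thr0.R0=0 thr1.R0=2
thr0.R0=2 thr1.R0=0
thr0.R0=2 thr1.R0=2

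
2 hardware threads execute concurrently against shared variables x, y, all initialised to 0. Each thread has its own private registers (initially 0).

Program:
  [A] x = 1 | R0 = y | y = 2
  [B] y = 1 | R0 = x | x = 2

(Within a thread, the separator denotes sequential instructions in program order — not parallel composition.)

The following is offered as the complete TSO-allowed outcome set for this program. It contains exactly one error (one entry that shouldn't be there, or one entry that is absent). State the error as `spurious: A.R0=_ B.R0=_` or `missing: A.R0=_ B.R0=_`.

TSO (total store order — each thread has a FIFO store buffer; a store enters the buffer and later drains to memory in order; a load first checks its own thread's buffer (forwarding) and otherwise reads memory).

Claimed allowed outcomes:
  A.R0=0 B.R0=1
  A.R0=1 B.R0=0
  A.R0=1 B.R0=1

outcome vector order: (A.R0,B.R0)
under TSO → 00; 01; 10; 11
TSO∖claimed = {00}

missing: A.R0=0 B.R0=0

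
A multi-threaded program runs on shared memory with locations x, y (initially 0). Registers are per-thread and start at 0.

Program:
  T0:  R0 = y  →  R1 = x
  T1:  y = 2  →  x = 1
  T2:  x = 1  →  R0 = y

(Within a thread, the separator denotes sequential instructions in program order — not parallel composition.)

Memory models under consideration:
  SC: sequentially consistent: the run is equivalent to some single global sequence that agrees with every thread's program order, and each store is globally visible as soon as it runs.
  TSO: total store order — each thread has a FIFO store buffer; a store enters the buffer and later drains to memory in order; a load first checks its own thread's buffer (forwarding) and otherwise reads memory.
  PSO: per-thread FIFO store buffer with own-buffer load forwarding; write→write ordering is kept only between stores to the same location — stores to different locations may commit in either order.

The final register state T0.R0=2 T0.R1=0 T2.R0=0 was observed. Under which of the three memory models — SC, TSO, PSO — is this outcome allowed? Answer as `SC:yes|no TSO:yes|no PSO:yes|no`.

SC:no TSO:yes PSO:yes

outcome vector order: (T0.R0,T0.R1,T2.R0)
under SC → (0,0,0) (0,0,2) (0,1,0) (0,1,2) (2,0,2) (2,1,0) (2,1,2)
under TSO → (0,0,0) (0,0,2) (0,1,0) (0,1,2) (2,0,0) (2,0,2) (2,1,0) (2,1,2)
under PSO → (0,0,0) (0,0,2) (0,1,0) (0,1,2) (2,0,0) (2,0,2) (2,1,0) (2,1,2)
target (2,0,0) ∈ {TSO,PSO}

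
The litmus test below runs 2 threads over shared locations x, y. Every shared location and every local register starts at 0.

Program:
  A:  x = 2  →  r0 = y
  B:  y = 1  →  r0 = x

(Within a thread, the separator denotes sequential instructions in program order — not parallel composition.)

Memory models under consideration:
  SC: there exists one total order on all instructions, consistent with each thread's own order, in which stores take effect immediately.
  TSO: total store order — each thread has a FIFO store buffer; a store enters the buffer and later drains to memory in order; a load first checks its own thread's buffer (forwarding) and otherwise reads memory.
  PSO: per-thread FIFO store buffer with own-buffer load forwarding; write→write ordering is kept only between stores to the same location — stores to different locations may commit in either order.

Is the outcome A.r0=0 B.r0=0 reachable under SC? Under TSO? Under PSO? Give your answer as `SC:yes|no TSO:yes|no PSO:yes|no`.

outcome vector order: (A.r0,B.r0)
under SC → (0,2) (1,0) (1,2)
under TSO → (0,0) (0,2) (1,0) (1,2)
under PSO → (0,0) (0,2) (1,0) (1,2)
target (0,0) ∈ {TSO,PSO}

SC:no TSO:yes PSO:yes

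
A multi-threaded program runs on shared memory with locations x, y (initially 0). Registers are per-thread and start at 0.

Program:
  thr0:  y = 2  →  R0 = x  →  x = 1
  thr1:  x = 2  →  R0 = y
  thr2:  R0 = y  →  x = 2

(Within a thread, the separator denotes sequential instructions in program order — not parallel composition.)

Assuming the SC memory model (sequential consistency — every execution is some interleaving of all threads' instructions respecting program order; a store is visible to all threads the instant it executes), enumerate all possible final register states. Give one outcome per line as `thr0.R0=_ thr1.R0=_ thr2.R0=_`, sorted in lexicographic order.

outcome vector order: (thr0.R0,thr1.R0,thr2.R0)
|SC outcomes| = 6

thr0.R0=0 thr1.R0=2 thr2.R0=0
thr0.R0=0 thr1.R0=2 thr2.R0=2
thr0.R0=2 thr1.R0=0 thr2.R0=0
thr0.R0=2 thr1.R0=0 thr2.R0=2
thr0.R0=2 thr1.R0=2 thr2.R0=0
thr0.R0=2 thr1.R0=2 thr2.R0=2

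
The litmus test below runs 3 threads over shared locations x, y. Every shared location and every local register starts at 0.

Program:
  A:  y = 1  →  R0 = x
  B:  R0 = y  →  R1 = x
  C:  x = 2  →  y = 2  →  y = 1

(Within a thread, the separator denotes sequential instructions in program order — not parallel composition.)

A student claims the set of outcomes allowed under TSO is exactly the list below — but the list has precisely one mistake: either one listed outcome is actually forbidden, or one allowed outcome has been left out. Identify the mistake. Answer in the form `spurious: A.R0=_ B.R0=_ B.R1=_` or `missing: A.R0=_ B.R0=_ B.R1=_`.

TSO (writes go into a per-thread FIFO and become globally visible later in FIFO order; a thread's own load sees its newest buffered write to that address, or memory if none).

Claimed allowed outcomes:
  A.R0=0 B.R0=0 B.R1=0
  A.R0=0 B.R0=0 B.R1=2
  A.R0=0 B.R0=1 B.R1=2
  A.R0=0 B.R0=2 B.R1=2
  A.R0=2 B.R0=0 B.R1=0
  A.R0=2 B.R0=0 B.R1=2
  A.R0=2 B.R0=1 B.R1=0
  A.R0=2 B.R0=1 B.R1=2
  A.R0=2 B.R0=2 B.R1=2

outcome vector order: (A.R0,B.R0,B.R1)
[TSO] allowed = {(0,0,0) (0,0,2) (0,1,0) (0,1,2) (0,2,2) (2,0,0) (2,0,2) (2,1,0) (2,1,2) (2,2,2)}
TSO∖claimed = {(0,1,0)}

missing: A.R0=0 B.R0=1 B.R1=0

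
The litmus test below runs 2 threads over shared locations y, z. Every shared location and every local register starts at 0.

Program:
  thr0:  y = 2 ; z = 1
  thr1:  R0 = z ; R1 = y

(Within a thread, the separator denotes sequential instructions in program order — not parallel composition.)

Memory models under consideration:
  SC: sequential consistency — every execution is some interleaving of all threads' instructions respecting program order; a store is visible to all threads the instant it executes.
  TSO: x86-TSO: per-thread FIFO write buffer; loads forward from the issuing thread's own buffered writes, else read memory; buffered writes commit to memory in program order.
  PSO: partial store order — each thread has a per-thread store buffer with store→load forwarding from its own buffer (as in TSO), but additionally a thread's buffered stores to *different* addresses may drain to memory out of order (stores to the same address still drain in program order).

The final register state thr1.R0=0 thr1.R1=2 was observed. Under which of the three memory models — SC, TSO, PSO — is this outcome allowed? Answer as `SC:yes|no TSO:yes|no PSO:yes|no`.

outcome vector order: (thr1.R0,thr1.R1)
under SC → <0 0>; <0 2>; <1 2>
under TSO → <0 0>; <0 2>; <1 2>
under PSO → <0 0>; <0 2>; <1 0>; <1 2>
target <0 2> ∈ {SC,TSO,PSO}

SC:yes TSO:yes PSO:yes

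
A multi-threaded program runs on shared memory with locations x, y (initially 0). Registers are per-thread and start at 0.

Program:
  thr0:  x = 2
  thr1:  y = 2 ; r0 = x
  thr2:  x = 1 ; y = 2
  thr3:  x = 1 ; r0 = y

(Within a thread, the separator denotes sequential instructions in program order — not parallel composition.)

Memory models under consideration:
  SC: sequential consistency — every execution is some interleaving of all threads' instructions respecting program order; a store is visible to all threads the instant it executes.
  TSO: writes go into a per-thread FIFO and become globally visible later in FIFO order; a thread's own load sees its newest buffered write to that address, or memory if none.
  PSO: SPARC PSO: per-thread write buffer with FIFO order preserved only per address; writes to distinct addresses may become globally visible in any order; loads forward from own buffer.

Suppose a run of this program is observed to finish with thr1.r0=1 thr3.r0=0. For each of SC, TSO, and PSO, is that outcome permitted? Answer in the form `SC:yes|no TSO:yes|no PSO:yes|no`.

outcome vector order: (thr1.r0,thr3.r0)
under SC → 02, 10, 12, 20, 22
under TSO → 00, 02, 10, 12, 20, 22
under PSO → 00, 02, 10, 12, 20, 22
target 10 ∈ {SC,TSO,PSO}

SC:yes TSO:yes PSO:yes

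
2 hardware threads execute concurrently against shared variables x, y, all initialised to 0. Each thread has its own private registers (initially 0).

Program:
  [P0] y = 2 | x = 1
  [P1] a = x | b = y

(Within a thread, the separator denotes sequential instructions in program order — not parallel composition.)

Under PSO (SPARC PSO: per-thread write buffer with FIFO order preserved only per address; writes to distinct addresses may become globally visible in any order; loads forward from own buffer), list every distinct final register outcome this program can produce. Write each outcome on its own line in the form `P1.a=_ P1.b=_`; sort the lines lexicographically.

P1.a=0 P1.b=0
P1.a=0 P1.b=2
P1.a=1 P1.b=0
P1.a=1 P1.b=2

outcome vector order: (P1.a,P1.b)
|PSO outcomes| = 4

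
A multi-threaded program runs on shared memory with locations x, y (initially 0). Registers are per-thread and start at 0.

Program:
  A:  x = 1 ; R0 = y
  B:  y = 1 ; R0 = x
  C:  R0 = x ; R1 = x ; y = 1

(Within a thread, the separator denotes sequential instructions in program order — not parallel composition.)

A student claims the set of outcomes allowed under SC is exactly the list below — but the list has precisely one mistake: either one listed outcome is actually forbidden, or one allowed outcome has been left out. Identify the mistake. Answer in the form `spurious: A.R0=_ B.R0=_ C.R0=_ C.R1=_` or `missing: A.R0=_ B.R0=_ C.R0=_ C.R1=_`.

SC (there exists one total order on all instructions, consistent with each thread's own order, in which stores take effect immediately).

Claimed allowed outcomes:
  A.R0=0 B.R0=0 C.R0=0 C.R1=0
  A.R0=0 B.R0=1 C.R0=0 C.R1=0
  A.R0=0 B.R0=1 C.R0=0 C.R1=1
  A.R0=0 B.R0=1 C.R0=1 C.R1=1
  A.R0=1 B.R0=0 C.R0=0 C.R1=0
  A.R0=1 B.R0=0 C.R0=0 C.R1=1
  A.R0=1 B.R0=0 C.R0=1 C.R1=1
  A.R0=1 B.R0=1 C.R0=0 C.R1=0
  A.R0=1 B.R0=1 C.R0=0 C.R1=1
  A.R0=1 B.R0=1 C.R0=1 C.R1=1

outcome vector order: (A.R0,B.R0,C.R0,C.R1)
SC: 9 outcomes — {<0 1 0 0>; <0 1 0 1>; <0 1 1 1>; <1 0 0 0>; <1 0 0 1>; <1 0 1 1>; <1 1 0 0>; <1 1 0 1>; <1 1 1 1>}
claimed∖SC = {<0 0 0 0>}

spurious: A.R0=0 B.R0=0 C.R0=0 C.R1=0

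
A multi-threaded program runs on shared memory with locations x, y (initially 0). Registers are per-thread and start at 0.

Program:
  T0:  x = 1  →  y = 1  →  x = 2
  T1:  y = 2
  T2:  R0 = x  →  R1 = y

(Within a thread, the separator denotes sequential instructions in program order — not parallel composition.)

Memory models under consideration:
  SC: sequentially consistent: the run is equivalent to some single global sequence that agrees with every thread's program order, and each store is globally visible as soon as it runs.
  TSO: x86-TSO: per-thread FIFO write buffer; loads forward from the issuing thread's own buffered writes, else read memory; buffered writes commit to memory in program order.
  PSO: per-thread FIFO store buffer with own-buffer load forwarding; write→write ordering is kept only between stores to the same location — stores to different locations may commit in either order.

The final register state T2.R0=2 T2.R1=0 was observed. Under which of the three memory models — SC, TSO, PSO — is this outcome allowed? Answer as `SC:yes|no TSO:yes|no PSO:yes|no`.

outcome vector order: (T2.R0,T2.R1)
under SC → 00, 01, 02, 10, 11, 12, 21, 22
under TSO → 00, 01, 02, 10, 11, 12, 21, 22
under PSO → 00, 01, 02, 10, 11, 12, 20, 21, 22
target 20 ∈ {PSO}

SC:no TSO:no PSO:yes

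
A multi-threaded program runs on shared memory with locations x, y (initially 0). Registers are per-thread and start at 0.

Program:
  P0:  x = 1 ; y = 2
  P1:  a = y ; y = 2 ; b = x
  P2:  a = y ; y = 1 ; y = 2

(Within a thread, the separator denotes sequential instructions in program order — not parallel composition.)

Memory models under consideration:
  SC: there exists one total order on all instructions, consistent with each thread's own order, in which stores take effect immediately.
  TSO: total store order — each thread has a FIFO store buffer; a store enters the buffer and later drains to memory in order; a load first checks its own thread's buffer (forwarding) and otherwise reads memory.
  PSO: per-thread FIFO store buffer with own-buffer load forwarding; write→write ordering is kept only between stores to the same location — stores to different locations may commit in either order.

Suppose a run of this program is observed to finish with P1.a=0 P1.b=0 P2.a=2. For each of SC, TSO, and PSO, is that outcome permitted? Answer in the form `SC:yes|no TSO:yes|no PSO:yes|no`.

outcome vector order: (P1.a,P1.b,P2.a)
[SC] allowed = {000; 002; 010; 012; 100; 110; 112; 200; 210; 212}
[TSO] allowed = {000; 002; 010; 012; 100; 110; 112; 200; 210; 212}
[PSO] allowed = {000; 002; 010; 012; 100; 102; 110; 112; 200; 202; 210; 212}
target 002 ∈ {SC,TSO,PSO}

SC:yes TSO:yes PSO:yes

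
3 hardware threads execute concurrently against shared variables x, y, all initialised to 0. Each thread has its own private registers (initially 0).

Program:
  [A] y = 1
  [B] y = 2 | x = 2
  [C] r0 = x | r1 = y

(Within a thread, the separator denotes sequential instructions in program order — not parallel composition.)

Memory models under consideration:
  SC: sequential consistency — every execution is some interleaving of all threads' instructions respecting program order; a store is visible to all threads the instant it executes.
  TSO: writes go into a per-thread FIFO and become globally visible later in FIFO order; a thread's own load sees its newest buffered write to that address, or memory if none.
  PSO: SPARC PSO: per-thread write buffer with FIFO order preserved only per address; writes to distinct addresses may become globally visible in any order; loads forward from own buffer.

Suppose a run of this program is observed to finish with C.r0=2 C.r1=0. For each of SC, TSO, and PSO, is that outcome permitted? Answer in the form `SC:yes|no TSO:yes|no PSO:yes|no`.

SC:no TSO:no PSO:yes

outcome vector order: (C.r0,C.r1)
SC: 5 outcomes — {0/0, 0/1, 0/2, 2/1, 2/2}
TSO: 5 outcomes — {0/0, 0/1, 0/2, 2/1, 2/2}
PSO: 6 outcomes — {0/0, 0/1, 0/2, 2/0, 2/1, 2/2}
target 2/0 ∈ {PSO}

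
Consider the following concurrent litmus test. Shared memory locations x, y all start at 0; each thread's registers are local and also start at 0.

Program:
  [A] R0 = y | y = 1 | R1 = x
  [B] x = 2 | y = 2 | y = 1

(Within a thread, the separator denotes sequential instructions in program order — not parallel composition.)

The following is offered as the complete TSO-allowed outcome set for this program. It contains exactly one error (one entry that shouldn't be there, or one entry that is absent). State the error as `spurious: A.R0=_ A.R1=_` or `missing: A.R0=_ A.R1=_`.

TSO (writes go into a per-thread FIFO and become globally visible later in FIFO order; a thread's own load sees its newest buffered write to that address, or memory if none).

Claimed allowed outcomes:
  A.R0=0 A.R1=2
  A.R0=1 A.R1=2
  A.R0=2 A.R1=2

missing: A.R0=0 A.R1=0

outcome vector order: (A.R0,A.R1)
TSO: 4 outcomes — {0/0; 0/2; 1/2; 2/2}
TSO∖claimed = {0/0}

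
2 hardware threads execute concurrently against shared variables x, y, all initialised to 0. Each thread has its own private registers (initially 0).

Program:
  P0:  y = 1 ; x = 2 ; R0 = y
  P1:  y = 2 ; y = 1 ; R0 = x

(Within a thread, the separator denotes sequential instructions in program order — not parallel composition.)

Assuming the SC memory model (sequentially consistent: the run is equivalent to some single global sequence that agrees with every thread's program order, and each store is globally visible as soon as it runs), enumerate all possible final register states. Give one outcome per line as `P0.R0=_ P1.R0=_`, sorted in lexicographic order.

outcome vector order: (P0.R0,P1.R0)
|SC outcomes| = 3

P0.R0=1 P1.R0=0
P0.R0=1 P1.R0=2
P0.R0=2 P1.R0=2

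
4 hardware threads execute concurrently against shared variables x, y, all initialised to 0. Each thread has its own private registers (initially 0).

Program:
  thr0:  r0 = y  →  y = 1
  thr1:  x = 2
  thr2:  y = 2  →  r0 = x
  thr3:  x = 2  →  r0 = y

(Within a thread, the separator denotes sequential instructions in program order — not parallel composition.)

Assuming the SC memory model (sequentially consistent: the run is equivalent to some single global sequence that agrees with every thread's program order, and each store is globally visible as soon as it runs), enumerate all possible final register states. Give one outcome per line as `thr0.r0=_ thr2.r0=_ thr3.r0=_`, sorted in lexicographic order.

thr0.r0=0 thr2.r0=0 thr3.r0=1
thr0.r0=0 thr2.r0=0 thr3.r0=2
thr0.r0=0 thr2.r0=2 thr3.r0=0
thr0.r0=0 thr2.r0=2 thr3.r0=1
thr0.r0=0 thr2.r0=2 thr3.r0=2
thr0.r0=2 thr2.r0=0 thr3.r0=1
thr0.r0=2 thr2.r0=0 thr3.r0=2
thr0.r0=2 thr2.r0=2 thr3.r0=0
thr0.r0=2 thr2.r0=2 thr3.r0=1
thr0.r0=2 thr2.r0=2 thr3.r0=2

outcome vector order: (thr0.r0,thr2.r0,thr3.r0)
|SC outcomes| = 10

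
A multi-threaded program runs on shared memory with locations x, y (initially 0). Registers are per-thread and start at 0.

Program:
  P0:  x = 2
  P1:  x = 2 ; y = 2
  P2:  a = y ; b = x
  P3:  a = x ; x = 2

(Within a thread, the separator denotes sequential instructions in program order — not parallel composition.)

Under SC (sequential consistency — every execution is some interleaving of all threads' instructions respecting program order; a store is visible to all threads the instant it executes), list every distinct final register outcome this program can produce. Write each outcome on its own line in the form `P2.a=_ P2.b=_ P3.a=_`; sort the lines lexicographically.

outcome vector order: (P2.a,P2.b,P3.a)
|SC outcomes| = 6

P2.a=0 P2.b=0 P3.a=0
P2.a=0 P2.b=0 P3.a=2
P2.a=0 P2.b=2 P3.a=0
P2.a=0 P2.b=2 P3.a=2
P2.a=2 P2.b=2 P3.a=0
P2.a=2 P2.b=2 P3.a=2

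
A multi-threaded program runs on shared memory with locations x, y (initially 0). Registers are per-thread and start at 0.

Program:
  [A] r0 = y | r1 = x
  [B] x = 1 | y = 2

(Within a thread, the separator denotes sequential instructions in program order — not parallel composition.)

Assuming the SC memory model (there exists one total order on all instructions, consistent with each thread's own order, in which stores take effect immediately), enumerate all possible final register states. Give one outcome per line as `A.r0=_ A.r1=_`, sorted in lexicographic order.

outcome vector order: (A.r0,A.r1)
|SC outcomes| = 3

A.r0=0 A.r1=0
A.r0=0 A.r1=1
A.r0=2 A.r1=1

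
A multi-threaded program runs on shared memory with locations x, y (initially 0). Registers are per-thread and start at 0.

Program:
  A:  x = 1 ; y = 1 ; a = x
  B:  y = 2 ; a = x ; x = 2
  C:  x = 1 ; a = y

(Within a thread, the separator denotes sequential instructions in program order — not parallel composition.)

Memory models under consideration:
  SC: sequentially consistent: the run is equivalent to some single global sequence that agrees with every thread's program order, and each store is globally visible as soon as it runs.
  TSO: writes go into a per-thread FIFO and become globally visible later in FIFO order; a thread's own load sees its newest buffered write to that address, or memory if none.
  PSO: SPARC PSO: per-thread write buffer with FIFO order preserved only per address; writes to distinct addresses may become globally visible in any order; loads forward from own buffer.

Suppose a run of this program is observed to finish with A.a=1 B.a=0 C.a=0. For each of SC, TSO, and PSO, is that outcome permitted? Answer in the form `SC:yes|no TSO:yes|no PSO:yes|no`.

outcome vector order: (A.a,B.a,C.a)
[SC] allowed = {1/0/1 1/0/2 1/1/0 1/1/1 1/1/2 2/0/1 2/0/2 2/1/0 2/1/1 2/1/2}
[TSO] allowed = {1/0/0 1/0/1 1/0/2 1/1/0 1/1/1 1/1/2 2/0/0 2/0/1 2/0/2 2/1/0 2/1/1 2/1/2}
[PSO] allowed = {1/0/0 1/0/1 1/0/2 1/1/0 1/1/1 1/1/2 2/0/0 2/0/1 2/0/2 2/1/0 2/1/1 2/1/2}
target 1/0/0 ∈ {TSO,PSO}

SC:no TSO:yes PSO:yes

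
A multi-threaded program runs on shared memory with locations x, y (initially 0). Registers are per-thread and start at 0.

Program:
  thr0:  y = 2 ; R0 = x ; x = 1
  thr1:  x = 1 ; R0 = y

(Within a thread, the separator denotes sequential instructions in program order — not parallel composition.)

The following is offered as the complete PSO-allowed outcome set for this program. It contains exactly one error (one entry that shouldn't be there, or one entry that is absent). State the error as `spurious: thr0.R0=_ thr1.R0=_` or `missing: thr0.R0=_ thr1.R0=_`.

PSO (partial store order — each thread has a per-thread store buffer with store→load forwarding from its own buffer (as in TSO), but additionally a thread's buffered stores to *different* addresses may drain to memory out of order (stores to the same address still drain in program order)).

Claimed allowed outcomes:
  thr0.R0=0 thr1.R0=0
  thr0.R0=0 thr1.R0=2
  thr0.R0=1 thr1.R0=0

missing: thr0.R0=1 thr1.R0=2

outcome vector order: (thr0.R0,thr1.R0)
PSO (4): 0/0; 0/2; 1/0; 1/2
PSO∖claimed = {1/2}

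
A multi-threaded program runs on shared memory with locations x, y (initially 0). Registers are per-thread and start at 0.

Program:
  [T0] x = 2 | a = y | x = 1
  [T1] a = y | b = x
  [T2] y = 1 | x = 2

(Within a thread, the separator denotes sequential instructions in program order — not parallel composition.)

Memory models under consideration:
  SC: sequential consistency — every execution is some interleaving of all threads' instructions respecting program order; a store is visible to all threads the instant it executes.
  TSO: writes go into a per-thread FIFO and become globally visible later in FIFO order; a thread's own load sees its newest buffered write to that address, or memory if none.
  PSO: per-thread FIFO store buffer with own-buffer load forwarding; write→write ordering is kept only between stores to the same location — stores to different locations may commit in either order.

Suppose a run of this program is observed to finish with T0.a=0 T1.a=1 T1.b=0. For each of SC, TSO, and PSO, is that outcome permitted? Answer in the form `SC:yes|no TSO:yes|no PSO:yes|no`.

SC:no TSO:yes PSO:yes

outcome vector order: (T0.a,T1.a,T1.b)
under SC → 0/0/0, 0/0/1, 0/0/2, 0/1/1, 0/1/2, 1/0/0, 1/0/1, 1/0/2, 1/1/0, 1/1/1, 1/1/2
under TSO → 0/0/0, 0/0/1, 0/0/2, 0/1/0, 0/1/1, 0/1/2, 1/0/0, 1/0/1, 1/0/2, 1/1/0, 1/1/1, 1/1/2
under PSO → 0/0/0, 0/0/1, 0/0/2, 0/1/0, 0/1/1, 0/1/2, 1/0/0, 1/0/1, 1/0/2, 1/1/0, 1/1/1, 1/1/2
target 0/1/0 ∈ {TSO,PSO}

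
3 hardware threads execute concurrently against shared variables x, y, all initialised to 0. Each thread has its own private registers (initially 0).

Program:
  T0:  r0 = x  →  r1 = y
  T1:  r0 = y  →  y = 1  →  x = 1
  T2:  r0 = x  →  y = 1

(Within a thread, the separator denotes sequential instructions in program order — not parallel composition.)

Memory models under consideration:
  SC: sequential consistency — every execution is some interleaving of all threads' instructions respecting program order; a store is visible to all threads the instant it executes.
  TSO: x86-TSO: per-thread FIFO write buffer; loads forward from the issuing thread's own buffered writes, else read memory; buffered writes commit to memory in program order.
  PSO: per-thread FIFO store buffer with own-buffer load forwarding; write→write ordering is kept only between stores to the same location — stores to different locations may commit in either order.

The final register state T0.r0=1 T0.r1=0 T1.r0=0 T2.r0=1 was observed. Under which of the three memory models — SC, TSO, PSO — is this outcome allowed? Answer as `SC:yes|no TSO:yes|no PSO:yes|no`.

SC:no TSO:no PSO:yes

outcome vector order: (T0.r0,T0.r1,T1.r0,T2.r0)
[SC] allowed = {<0 0 0 0>; <0 0 0 1>; <0 0 1 0>; <0 1 0 0>; <0 1 0 1>; <0 1 1 0>; <1 1 0 0>; <1 1 0 1>; <1 1 1 0>}
[TSO] allowed = {<0 0 0 0>; <0 0 0 1>; <0 0 1 0>; <0 1 0 0>; <0 1 0 1>; <0 1 1 0>; <1 1 0 0>; <1 1 0 1>; <1 1 1 0>}
[PSO] allowed = {<0 0 0 0>; <0 0 0 1>; <0 0 1 0>; <0 1 0 0>; <0 1 0 1>; <0 1 1 0>; <1 0 0 0>; <1 0 0 1>; <1 1 0 0>; <1 1 0 1>; <1 1 1 0>}
target <1 0 0 1> ∈ {PSO}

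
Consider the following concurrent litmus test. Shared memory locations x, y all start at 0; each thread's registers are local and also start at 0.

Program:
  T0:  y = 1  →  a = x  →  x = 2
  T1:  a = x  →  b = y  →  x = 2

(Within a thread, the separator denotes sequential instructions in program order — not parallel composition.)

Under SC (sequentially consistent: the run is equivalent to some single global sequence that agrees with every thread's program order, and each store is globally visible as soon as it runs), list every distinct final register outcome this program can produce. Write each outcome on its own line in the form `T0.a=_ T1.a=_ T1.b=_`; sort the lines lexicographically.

outcome vector order: (T0.a,T1.a,T1.b)
|SC outcomes| = 5

T0.a=0 T1.a=0 T1.b=0
T0.a=0 T1.a=0 T1.b=1
T0.a=0 T1.a=2 T1.b=1
T0.a=2 T1.a=0 T1.b=0
T0.a=2 T1.a=0 T1.b=1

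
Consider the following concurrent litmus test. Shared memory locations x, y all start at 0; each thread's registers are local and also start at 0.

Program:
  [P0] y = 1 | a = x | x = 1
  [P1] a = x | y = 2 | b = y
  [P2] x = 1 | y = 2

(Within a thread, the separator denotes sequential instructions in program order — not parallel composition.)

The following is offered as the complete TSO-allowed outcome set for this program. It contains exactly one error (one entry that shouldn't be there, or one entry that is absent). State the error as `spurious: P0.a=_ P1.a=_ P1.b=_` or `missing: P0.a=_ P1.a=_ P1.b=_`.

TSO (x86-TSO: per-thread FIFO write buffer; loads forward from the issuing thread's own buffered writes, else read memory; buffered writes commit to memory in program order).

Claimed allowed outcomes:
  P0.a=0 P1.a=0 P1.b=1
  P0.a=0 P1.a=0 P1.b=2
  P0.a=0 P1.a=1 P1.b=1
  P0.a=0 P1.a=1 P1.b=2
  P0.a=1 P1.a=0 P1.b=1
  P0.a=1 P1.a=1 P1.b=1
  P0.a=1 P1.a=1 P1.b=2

missing: P0.a=1 P1.a=0 P1.b=2

outcome vector order: (P0.a,P1.a,P1.b)
[TSO] allowed = {(0,0,1) (0,0,2) (0,1,1) (0,1,2) (1,0,1) (1,0,2) (1,1,1) (1,1,2)}
TSO∖claimed = {(1,0,2)}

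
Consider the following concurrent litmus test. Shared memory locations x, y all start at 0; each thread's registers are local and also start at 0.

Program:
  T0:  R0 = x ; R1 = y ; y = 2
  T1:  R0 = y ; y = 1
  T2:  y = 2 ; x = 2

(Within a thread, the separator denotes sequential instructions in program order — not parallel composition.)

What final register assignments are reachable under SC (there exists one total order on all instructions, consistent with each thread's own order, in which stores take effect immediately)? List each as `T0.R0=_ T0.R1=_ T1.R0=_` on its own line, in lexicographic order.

T0.R0=0 T0.R1=0 T1.R0=0
T0.R0=0 T0.R1=0 T1.R0=2
T0.R0=0 T0.R1=1 T1.R0=0
T0.R0=0 T0.R1=1 T1.R0=2
T0.R0=0 T0.R1=2 T1.R0=0
T0.R0=0 T0.R1=2 T1.R0=2
T0.R0=2 T0.R1=1 T1.R0=0
T0.R0=2 T0.R1=1 T1.R0=2
T0.R0=2 T0.R1=2 T1.R0=0
T0.R0=2 T0.R1=2 T1.R0=2

outcome vector order: (T0.R0,T0.R1,T1.R0)
|SC outcomes| = 10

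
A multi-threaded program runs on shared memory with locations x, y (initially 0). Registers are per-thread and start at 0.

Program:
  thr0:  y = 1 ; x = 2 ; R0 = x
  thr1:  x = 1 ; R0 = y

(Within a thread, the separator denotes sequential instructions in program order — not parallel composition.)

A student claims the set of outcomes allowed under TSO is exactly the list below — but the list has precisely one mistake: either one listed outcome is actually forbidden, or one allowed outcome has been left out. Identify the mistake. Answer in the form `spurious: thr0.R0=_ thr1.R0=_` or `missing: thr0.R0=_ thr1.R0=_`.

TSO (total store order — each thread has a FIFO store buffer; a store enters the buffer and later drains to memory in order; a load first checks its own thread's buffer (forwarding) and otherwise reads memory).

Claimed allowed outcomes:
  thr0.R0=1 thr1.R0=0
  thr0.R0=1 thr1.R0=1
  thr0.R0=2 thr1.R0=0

outcome vector order: (thr0.R0,thr1.R0)
under TSO → (1,0); (1,1); (2,0); (2,1)
TSO∖claimed = {(2,1)}

missing: thr0.R0=2 thr1.R0=1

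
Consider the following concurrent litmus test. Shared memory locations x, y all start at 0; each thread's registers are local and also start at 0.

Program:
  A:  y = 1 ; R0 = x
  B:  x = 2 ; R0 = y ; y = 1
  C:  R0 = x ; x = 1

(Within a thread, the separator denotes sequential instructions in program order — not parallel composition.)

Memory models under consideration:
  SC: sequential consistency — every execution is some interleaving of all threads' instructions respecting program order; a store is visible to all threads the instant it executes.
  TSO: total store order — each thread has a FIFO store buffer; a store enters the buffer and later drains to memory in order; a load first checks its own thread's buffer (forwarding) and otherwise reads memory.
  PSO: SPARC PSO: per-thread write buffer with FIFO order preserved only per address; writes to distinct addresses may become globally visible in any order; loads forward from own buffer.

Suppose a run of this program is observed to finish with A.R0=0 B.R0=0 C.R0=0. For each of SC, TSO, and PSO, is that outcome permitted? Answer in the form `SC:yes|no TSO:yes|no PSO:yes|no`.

SC:no TSO:yes PSO:yes

outcome vector order: (A.R0,B.R0,C.R0)
[SC] allowed = {(0,1,0), (0,1,2), (1,0,0), (1,0,2), (1,1,0), (1,1,2), (2,0,0), (2,0,2), (2,1,0), (2,1,2)}
[TSO] allowed = {(0,0,0), (0,0,2), (0,1,0), (0,1,2), (1,0,0), (1,0,2), (1,1,0), (1,1,2), (2,0,0), (2,0,2), (2,1,0), (2,1,2)}
[PSO] allowed = {(0,0,0), (0,0,2), (0,1,0), (0,1,2), (1,0,0), (1,0,2), (1,1,0), (1,1,2), (2,0,0), (2,0,2), (2,1,0), (2,1,2)}
target (0,0,0) ∈ {TSO,PSO}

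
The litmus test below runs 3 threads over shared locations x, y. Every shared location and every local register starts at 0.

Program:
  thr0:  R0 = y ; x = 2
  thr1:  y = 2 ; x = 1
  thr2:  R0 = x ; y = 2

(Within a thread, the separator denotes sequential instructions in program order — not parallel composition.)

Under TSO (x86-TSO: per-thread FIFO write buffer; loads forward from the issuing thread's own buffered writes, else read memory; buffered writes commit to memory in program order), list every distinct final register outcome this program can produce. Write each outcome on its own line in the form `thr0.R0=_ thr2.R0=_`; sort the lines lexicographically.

thr0.R0=0 thr2.R0=0
thr0.R0=0 thr2.R0=1
thr0.R0=0 thr2.R0=2
thr0.R0=2 thr2.R0=0
thr0.R0=2 thr2.R0=1
thr0.R0=2 thr2.R0=2

outcome vector order: (thr0.R0,thr2.R0)
|TSO outcomes| = 6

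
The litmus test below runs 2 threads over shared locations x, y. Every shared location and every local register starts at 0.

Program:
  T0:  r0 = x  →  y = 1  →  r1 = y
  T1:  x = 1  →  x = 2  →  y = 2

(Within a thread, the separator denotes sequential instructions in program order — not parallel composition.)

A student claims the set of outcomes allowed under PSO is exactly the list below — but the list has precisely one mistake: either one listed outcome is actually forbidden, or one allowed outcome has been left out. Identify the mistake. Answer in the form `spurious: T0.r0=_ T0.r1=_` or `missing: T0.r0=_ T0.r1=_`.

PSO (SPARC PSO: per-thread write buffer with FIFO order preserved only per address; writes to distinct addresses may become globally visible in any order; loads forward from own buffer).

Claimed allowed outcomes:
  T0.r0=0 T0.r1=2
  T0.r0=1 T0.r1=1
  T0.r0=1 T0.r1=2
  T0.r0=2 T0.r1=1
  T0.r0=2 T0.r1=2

outcome vector order: (T0.r0,T0.r1)
PSO (6): <0 1>; <0 2>; <1 1>; <1 2>; <2 1>; <2 2>
PSO∖claimed = {<0 1>}

missing: T0.r0=0 T0.r1=1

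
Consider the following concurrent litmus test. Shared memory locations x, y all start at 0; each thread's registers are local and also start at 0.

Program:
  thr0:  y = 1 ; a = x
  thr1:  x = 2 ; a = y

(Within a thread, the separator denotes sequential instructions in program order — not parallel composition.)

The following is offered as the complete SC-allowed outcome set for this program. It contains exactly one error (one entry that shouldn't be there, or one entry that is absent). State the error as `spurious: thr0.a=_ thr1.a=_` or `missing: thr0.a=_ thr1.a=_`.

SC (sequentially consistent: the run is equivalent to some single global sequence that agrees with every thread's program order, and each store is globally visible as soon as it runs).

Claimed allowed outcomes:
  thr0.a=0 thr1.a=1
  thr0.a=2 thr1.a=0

outcome vector order: (thr0.a,thr1.a)
SC: 3 outcomes — {<0 1> <2 0> <2 1>}
SC∖claimed = {<2 1>}

missing: thr0.a=2 thr1.a=1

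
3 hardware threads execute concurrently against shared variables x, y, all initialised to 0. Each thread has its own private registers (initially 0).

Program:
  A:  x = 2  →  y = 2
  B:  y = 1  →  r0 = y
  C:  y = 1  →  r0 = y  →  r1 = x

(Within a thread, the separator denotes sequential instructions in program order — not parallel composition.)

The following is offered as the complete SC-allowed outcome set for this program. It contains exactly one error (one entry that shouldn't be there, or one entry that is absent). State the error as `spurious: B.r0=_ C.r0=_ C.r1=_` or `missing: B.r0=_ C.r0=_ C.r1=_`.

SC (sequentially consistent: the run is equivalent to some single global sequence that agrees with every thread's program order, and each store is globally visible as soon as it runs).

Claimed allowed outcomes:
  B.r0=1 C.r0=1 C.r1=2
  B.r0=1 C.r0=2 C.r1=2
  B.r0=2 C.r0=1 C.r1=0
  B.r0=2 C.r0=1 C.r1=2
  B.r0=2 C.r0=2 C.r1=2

outcome vector order: (B.r0,C.r0,C.r1)
[SC] allowed = {(1,1,0); (1,1,2); (1,2,2); (2,1,0); (2,1,2); (2,2,2)}
SC∖claimed = {(1,1,0)}

missing: B.r0=1 C.r0=1 C.r1=0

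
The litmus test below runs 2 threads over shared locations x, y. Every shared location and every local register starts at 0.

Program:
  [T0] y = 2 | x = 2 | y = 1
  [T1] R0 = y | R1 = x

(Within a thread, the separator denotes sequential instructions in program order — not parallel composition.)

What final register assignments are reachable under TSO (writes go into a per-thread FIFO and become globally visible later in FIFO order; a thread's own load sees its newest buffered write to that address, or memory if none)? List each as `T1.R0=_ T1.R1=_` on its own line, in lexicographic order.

T1.R0=0 T1.R1=0
T1.R0=0 T1.R1=2
T1.R0=1 T1.R1=2
T1.R0=2 T1.R1=0
T1.R0=2 T1.R1=2

outcome vector order: (T1.R0,T1.R1)
|TSO outcomes| = 5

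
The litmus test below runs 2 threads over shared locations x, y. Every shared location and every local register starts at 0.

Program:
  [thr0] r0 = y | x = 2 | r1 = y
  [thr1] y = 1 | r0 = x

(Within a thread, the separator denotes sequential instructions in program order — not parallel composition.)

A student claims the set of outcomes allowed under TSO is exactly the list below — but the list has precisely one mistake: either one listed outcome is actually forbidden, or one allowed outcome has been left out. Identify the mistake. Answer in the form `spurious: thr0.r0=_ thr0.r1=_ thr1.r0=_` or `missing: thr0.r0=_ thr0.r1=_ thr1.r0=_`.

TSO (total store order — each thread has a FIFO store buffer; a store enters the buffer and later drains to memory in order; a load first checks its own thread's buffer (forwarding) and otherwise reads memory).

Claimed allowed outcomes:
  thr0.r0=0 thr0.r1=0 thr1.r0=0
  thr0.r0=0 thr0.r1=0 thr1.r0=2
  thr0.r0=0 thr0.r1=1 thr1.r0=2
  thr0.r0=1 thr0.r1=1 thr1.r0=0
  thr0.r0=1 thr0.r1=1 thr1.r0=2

outcome vector order: (thr0.r0,thr0.r1,thr1.r0)
TSO: 6 outcomes — {(0,0,0), (0,0,2), (0,1,0), (0,1,2), (1,1,0), (1,1,2)}
TSO∖claimed = {(0,1,0)}

missing: thr0.r0=0 thr0.r1=1 thr1.r0=0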